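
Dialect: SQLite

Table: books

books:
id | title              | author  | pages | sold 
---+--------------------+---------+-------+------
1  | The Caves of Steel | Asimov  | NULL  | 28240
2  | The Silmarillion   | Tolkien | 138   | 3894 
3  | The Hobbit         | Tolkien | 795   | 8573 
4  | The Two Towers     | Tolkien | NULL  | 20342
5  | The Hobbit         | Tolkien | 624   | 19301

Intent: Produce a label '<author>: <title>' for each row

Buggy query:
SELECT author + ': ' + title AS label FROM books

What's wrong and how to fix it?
Bug: '+' is numeric addition; on text columns SQLite converts them to 0 instead of concatenating

Fix: Replace + with || to concatenate text

Corrected query:
SELECT author || ': ' || title AS label FROM books

Result:
label                     
--------------------------
Asimov: The Caves of Steel
Tolkien: The Silmarillion 
Tolkien: The Hobbit       
Tolkien: The Two Towers   
Tolkien: The Hobbit       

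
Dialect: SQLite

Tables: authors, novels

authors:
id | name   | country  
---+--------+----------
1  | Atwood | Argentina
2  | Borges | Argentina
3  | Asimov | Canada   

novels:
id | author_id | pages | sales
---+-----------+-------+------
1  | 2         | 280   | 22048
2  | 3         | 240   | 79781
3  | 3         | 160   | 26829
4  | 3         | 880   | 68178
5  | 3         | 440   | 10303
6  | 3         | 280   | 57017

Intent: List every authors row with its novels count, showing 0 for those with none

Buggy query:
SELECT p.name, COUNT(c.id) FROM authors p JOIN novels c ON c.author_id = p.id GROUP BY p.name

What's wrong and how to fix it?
Bug: INNER JOIN drops authors rows that have no matching novels rows

Fix: Switch to LEFT JOIN to retain unmatched parent rows

Corrected query:
SELECT p.name, COUNT(c.id) FROM authors p LEFT JOIN novels c ON c.author_id = p.id GROUP BY p.name

Result:
name   | COUNT(c.id)
-------+------------
Asimov | 5          
Atwood | 0          
Borges | 1          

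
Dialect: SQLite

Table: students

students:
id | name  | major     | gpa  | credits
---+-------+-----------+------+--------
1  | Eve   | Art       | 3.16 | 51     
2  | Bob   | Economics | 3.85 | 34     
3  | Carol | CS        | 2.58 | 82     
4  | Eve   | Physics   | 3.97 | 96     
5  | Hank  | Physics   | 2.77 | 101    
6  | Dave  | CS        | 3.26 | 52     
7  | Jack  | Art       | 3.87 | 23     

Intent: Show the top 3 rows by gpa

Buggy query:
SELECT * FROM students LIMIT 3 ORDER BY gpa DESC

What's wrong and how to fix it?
Bug: ORDER BY cannot follow LIMIT; LIMIT is the final clause

Fix: Sort with ORDER BY, then apply LIMIT

Corrected query:
SELECT * FROM students ORDER BY gpa DESC LIMIT 3

Result:
id | name | major     | gpa  | credits
---+------+-----------+------+--------
4  | Eve  | Physics   | 3.97 | 96     
7  | Jack | Art       | 3.87 | 23     
2  | Bob  | Economics | 3.85 | 34     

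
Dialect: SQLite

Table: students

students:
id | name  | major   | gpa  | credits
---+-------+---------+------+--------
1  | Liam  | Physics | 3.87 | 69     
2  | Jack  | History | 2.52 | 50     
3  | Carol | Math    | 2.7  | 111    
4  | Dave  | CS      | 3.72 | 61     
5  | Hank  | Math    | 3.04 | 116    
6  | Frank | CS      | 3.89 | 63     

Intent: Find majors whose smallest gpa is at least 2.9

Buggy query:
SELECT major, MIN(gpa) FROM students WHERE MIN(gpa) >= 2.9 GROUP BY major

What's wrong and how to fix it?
Bug: MIN() in WHERE is a misuse of aggregate

Fix: Replace WHERE with HAVING after the GROUP BY

Corrected query:
SELECT major, MIN(gpa) FROM students GROUP BY major HAVING MIN(gpa) >= 2.9

Result:
major   | MIN(gpa)
--------+---------
CS      | 3.72    
Physics | 3.87    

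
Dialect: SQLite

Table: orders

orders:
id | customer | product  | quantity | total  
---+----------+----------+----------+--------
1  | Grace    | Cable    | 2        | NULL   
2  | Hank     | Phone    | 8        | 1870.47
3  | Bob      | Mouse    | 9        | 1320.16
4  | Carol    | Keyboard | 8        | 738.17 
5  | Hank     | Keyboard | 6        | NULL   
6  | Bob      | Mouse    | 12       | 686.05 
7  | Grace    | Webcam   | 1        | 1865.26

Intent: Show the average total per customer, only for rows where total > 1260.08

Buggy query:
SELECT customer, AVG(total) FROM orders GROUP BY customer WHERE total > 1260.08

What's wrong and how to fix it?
Bug: WHERE cannot follow GROUP BY

Fix: Move the WHERE clause before GROUP BY

Corrected query:
SELECT customer, AVG(total) FROM orders WHERE total > 1260.08 GROUP BY customer

Result:
customer | AVG(total)
---------+-----------
Bob      | 1320.16   
Grace    | 1865.26   
Hank     | 1870.47   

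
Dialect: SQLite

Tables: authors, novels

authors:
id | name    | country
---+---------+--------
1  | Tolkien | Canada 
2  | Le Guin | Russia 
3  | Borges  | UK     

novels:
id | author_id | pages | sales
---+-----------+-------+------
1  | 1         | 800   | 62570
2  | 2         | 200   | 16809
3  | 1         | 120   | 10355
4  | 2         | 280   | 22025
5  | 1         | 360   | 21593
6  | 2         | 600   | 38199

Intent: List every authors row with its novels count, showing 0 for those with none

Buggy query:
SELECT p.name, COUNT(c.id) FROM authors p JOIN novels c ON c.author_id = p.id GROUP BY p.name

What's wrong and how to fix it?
Bug: An inner join excludes parents with zero children

Fix: Use LEFT JOIN so parents without children still appear (COUNT(c.id) gives 0)

Corrected query:
SELECT p.name, COUNT(c.id) FROM authors p LEFT JOIN novels c ON c.author_id = p.id GROUP BY p.name

Result:
name    | COUNT(c.id)
--------+------------
Borges  | 0          
Le Guin | 3          
Tolkien | 3          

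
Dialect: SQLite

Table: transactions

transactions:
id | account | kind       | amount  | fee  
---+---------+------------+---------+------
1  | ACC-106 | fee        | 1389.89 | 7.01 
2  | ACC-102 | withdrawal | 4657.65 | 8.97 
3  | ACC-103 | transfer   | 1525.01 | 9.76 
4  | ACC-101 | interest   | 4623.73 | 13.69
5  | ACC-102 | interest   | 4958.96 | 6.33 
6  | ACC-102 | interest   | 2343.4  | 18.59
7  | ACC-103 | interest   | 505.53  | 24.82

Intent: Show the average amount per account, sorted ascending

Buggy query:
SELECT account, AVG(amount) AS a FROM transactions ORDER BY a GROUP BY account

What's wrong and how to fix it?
Bug: GROUP BY must precede ORDER BY

Fix: Reorder: SELECT … FROM … GROUP BY … ORDER BY …

Corrected query:
SELECT account, AVG(amount) AS a FROM transactions GROUP BY account ORDER BY a

Result:
account | a      
--------+--------
ACC-103 | 1015.27
ACC-106 | 1389.89
ACC-102 | 3986.67
ACC-101 | 4623.73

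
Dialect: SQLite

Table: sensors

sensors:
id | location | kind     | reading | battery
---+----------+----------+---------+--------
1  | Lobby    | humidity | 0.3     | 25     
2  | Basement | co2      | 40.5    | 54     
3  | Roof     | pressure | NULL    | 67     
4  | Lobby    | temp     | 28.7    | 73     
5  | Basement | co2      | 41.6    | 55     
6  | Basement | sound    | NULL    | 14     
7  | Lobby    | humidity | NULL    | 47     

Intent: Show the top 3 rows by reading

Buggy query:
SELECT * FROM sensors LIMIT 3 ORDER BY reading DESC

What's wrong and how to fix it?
Bug: LIMIT must come after ORDER BY

Fix: Swap the clauses: ORDER BY first, then LIMIT

Corrected query:
SELECT * FROM sensors ORDER BY reading DESC LIMIT 3

Result:
id | location | kind | reading | battery
---+----------+------+---------+--------
5  | Basement | co2  | 41.6    | 55     
2  | Basement | co2  | 40.5    | 54     
4  | Lobby    | temp | 28.7    | 73     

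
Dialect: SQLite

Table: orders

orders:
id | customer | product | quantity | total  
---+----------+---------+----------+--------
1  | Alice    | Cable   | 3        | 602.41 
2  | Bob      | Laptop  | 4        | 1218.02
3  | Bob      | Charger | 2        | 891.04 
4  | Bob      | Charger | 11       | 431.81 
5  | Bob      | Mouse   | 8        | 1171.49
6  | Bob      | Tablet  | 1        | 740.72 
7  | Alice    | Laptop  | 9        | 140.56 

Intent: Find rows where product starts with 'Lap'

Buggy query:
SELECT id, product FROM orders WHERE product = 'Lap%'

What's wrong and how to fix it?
Bug: Wildcards only work with LIKE; '=' treats '%' as a literal character

Fix: Use LIKE for wildcard pattern matching

Corrected query:
SELECT id, product FROM orders WHERE product LIKE 'Lap%'

Result:
id | product
---+--------
2  | Laptop 
7  | Laptop 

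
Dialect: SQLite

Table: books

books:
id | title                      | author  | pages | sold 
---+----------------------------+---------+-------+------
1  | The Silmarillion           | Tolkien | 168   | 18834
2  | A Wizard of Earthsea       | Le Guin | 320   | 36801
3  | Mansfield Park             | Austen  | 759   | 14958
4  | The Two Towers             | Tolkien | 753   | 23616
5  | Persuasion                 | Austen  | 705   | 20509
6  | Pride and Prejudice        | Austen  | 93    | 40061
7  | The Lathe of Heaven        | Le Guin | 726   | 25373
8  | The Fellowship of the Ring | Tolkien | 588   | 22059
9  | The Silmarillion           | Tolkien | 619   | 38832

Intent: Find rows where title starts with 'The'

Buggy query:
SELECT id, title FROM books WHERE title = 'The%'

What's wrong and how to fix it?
Bug: Wildcards only work with LIKE; '=' treats '%' as a literal character

Fix: Use LIKE for wildcard pattern matching

Corrected query:
SELECT id, title FROM books WHERE title LIKE 'The%'

Result:
id | title                     
---+---------------------------
1  | The Silmarillion          
4  | The Two Towers            
7  | The Lathe of Heaven       
8  | The Fellowship of the Ring
9  | The Silmarillion          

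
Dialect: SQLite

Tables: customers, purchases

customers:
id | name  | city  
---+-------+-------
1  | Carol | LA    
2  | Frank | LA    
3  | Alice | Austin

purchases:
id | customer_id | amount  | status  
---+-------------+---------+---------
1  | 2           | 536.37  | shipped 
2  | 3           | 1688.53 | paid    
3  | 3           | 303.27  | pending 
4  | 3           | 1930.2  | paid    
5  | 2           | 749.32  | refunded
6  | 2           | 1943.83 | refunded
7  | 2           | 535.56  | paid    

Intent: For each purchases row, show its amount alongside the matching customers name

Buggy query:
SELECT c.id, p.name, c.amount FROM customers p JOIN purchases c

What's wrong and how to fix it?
Bug: Missing join condition: each purchases row is matched to all customers rows instead of just its own

Fix: Specify the join condition linking the foreign key to the parent id

Corrected query:
SELECT c.id, p.name, c.amount FROM customers p JOIN purchases c ON c.customer_id = p.id

Result:
id | name  | amount 
---+-------+--------
1  | Frank | 536.37 
2  | Alice | 1688.53
3  | Alice | 303.27 
4  | Alice | 1930.2 
5  | Frank | 749.32 
6  | Frank | 1943.83
7  | Frank | 535.56 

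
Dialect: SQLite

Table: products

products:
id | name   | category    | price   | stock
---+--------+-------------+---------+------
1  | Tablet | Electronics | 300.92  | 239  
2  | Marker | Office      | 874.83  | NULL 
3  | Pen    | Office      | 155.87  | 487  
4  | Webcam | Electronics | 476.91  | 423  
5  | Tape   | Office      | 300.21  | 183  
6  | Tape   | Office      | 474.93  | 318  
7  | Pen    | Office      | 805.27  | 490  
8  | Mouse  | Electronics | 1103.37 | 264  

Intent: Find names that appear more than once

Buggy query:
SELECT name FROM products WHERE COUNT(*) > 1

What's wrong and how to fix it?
Bug: WHERE can't reference COUNT(*); aggregates are computed after WHERE

Fix: GROUP BY name, then filter groups with HAVING COUNT(*) > 1

Corrected query:
SELECT name FROM products GROUP BY name HAVING COUNT(*) > 1

Result:
name
----
Pen 
Tape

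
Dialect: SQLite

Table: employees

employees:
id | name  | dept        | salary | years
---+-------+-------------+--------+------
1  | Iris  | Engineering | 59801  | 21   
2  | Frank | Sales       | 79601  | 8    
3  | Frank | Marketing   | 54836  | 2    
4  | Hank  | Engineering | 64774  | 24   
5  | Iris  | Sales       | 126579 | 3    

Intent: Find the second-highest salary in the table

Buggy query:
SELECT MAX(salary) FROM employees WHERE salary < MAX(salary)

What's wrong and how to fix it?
Bug: MAX(salary) on the right of the comparison is an aggregate-in-WHERE error

Fix: Compute the overall MAX in a subquery, then take MAX of rows below it

Corrected query:
SELECT MAX(salary) FROM employees WHERE salary < (SELECT MAX(salary) FROM employees)

Result:
MAX(salary)
-----------
79601      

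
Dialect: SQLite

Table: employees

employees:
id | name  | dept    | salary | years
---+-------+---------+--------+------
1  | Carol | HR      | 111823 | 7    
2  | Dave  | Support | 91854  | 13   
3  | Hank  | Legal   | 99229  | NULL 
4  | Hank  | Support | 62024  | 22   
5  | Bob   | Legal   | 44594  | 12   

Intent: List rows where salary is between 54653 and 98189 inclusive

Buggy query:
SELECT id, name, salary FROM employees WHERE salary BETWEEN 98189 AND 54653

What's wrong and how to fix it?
Bug: BETWEEN expects the lower bound first; with 98189 AND 54653 the range is empty

Fix: Swap the bounds so the smaller value comes first

Corrected query:
SELECT id, name, salary FROM employees WHERE salary BETWEEN 54653 AND 98189

Result:
id | name | salary
---+------+-------
2  | Dave | 91854 
4  | Hank | 62024 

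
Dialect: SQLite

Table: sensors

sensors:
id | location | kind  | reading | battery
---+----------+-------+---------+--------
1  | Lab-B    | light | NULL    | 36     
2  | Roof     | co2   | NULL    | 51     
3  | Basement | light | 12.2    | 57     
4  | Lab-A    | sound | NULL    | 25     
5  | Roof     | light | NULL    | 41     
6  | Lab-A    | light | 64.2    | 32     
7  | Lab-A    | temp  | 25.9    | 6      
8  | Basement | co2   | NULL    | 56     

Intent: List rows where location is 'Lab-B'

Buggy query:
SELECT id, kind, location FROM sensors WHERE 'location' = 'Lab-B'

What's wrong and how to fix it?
Bug: Single quotes denote string literals in SQL; the column name is being compared as a constant string

Fix: Remove the quotes around the column name (or use double quotes for an identifier)

Corrected query:
SELECT id, kind, location FROM sensors WHERE location = 'Lab-B'

Result:
id | kind  | location
---+-------+---------
1  | light | Lab-B   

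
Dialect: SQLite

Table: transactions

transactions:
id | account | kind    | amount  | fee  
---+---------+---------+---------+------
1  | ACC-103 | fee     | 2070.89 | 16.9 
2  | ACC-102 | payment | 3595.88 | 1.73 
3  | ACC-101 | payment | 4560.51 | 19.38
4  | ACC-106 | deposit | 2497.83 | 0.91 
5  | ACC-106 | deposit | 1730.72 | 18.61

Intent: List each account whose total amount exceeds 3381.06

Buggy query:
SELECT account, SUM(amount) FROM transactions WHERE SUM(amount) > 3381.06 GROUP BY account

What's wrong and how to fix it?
Bug: WHERE runs before GROUP BY, so aggregates aren't available there

Fix: Move the aggregate condition to a HAVING clause

Corrected query:
SELECT account, SUM(amount) FROM transactions GROUP BY account HAVING SUM(amount) > 3381.06

Result:
account | SUM(amount)
--------+------------
ACC-101 | 4560.51    
ACC-102 | 3595.88    
ACC-106 | 4228.55    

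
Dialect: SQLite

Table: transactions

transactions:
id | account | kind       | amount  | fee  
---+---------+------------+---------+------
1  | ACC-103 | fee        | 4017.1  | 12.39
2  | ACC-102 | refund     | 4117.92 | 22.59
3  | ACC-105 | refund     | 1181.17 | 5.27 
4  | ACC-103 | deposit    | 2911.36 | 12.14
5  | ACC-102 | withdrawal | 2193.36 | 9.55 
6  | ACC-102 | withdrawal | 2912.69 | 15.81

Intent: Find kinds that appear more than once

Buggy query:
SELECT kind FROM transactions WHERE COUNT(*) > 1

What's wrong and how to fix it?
Bug: WHERE can't reference COUNT(*); aggregates are computed after WHERE

Fix: Group first, then use HAVING for the count condition

Corrected query:
SELECT kind FROM transactions GROUP BY kind HAVING COUNT(*) > 1

Result:
kind      
----------
refund    
withdrawal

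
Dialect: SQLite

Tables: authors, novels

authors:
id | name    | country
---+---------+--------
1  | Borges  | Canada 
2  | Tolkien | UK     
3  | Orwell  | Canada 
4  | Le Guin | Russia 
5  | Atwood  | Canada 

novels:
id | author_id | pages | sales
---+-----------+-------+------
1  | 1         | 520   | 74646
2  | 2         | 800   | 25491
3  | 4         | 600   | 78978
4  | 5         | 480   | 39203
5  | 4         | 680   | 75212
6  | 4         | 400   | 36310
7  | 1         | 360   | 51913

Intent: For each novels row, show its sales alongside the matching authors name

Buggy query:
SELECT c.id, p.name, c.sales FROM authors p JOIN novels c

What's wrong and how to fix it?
Bug: JOIN with no ON clause produces a cartesian product; every novels row pairs with every authors row

Fix: Specify the join condition linking the foreign key to the parent id

Corrected query:
SELECT c.id, p.name, c.sales FROM authors p JOIN novels c ON c.author_id = p.id

Result:
id | name    | sales
---+---------+------
1  | Borges  | 74646
2  | Tolkien | 25491
3  | Le Guin | 78978
4  | Atwood  | 39203
5  | Le Guin | 75212
6  | Le Guin | 36310
7  | Borges  | 51913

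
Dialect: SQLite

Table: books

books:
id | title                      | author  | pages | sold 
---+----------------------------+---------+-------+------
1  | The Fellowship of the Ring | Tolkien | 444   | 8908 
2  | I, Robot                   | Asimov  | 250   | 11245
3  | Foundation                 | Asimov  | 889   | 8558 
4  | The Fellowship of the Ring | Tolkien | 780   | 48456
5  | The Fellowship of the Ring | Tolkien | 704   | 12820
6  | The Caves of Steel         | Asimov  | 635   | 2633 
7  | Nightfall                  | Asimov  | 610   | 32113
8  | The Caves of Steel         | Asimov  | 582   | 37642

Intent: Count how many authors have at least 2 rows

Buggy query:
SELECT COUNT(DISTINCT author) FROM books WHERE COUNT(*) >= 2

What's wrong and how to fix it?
Bug: WHERE filters individual rows, not groups, so a group-level COUNT is invalid there

Fix: Group first with HAVING COUNT(*) >= 2, then COUNT the resulting groups

Corrected query:
SELECT COUNT(*) FROM (SELECT author FROM books GROUP BY author HAVING COUNT(*) >= 2)

Result:
COUNT(*)
--------
2       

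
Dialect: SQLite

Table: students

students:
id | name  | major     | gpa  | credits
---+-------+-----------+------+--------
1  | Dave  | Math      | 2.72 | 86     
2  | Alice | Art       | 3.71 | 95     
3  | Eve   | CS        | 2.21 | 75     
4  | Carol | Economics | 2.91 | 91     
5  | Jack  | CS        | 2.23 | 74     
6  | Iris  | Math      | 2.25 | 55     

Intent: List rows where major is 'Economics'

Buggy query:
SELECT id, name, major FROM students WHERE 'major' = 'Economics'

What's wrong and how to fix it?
Bug: 'major' in single quotes is a string literal, not the column; the comparison is literal-vs-literal and never true

Fix: Remove the quotes around the column name (or use double quotes for an identifier)

Corrected query:
SELECT id, name, major FROM students WHERE major = 'Economics'

Result:
id | name  | major    
---+-------+----------
4  | Carol | Economics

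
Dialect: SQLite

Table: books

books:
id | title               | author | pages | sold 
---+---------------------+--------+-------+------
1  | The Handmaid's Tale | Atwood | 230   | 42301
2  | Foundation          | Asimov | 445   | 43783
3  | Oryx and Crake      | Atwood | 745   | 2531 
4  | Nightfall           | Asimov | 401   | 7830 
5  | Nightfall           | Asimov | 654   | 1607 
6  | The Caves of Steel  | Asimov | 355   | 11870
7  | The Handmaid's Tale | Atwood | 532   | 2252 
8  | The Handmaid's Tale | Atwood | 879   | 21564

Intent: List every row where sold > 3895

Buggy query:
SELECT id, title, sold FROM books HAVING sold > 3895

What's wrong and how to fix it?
Bug: This is a non-aggregate query (no GROUP BY, no aggregates), so in SQLite the HAVING clause is invalid here; a row-level condition belongs in WHERE

Fix: Use WHERE for row-level filtering

Corrected query:
SELECT id, title, sold FROM books WHERE sold > 3895

Result:
id | title               | sold 
---+---------------------+------
1  | The Handmaid's Tale | 42301
2  | Foundation          | 43783
4  | Nightfall           | 7830 
6  | The Caves of Steel  | 11870
8  | The Handmaid's Tale | 21564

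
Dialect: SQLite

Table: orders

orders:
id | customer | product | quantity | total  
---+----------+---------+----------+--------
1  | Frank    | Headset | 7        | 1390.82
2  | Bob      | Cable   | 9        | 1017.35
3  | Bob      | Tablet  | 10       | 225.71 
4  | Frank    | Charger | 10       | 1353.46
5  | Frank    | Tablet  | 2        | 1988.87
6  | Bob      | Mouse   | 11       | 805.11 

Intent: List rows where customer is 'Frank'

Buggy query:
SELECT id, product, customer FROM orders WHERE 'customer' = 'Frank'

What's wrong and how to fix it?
Bug: Single quotes denote string literals in SQL; the column name is being compared as a constant string

Fix: Remove the quotes around the column name (or use double quotes for an identifier)

Corrected query:
SELECT id, product, customer FROM orders WHERE customer = 'Frank'

Result:
id | product | customer
---+---------+---------
1  | Headset | Frank   
4  | Charger | Frank   
5  | Tablet  | Frank   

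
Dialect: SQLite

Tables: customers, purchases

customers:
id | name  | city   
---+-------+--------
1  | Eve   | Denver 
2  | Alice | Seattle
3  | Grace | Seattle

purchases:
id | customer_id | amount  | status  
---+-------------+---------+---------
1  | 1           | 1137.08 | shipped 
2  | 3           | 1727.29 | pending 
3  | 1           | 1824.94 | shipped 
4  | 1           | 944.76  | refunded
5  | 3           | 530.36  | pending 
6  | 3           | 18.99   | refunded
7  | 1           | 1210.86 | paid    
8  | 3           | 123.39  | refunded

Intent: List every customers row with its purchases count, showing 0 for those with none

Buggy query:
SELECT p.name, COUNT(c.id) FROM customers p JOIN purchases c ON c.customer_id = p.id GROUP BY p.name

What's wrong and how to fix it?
Bug: INNER JOIN drops customers rows that have no matching purchases rows

Fix: Switch to LEFT JOIN to retain unmatched parent rows

Corrected query:
SELECT p.name, COUNT(c.id) FROM customers p LEFT JOIN purchases c ON c.customer_id = p.id GROUP BY p.name

Result:
name  | COUNT(c.id)
------+------------
Alice | 0          
Eve   | 4          
Grace | 4          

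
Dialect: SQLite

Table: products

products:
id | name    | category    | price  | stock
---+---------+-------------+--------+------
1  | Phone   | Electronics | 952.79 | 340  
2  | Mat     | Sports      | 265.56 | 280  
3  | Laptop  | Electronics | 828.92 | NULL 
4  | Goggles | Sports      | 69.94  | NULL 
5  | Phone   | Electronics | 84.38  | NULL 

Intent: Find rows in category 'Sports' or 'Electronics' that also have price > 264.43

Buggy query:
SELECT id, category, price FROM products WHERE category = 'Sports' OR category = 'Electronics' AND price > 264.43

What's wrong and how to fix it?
Bug: AND binds tighter than OR, so this parses as category = 'Sports' OR (category = 'Electronics' AND price > 264.43)

Fix: Add parentheses around the OR so the AND applies to both alternatives

Corrected query:
SELECT id, category, price FROM products WHERE (category = 'Sports' OR category = 'Electronics') AND price > 264.43

Result:
id | category    | price 
---+-------------+-------
1  | Electronics | 952.79
2  | Sports      | 265.56
3  | Electronics | 828.92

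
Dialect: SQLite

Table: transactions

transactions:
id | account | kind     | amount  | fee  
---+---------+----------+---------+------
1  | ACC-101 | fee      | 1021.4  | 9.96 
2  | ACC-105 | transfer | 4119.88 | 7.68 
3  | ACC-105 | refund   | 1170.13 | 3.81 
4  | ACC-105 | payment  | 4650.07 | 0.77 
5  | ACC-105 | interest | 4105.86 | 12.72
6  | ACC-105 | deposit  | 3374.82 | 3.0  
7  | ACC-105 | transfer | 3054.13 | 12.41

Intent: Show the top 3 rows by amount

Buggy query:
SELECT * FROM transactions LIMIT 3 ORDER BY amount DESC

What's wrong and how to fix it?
Bug: ORDER BY cannot follow LIMIT; LIMIT is the final clause

Fix: Sort with ORDER BY, then apply LIMIT

Corrected query:
SELECT * FROM transactions ORDER BY amount DESC LIMIT 3

Result:
id | account | kind     | amount  | fee  
---+---------+----------+---------+------
4  | ACC-105 | payment  | 4650.07 | 0.77 
2  | ACC-105 | transfer | 4119.88 | 7.68 
5  | ACC-105 | interest | 4105.86 | 12.72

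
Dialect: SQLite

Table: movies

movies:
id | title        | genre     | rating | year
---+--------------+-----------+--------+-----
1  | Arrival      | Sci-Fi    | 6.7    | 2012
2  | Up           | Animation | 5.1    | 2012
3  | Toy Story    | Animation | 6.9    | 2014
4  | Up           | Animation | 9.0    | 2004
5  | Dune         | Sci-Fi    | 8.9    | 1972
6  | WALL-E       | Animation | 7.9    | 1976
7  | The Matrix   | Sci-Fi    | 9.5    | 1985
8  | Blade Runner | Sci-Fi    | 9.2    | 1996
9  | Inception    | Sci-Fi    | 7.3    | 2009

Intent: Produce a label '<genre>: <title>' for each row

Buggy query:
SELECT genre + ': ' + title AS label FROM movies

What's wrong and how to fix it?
Bug: SQLite uses || for string concatenation; + coerces text to numbers (yielding 0)

Fix: Replace + with || to concatenate text

Corrected query:
SELECT genre || ': ' || title AS label FROM movies

Result:
label               
--------------------
Sci-Fi: Arrival     
Animation: Up       
Animation: Toy Story
Animation: Up       
Sci-Fi: Dune        
Animation: WALL-E   
Sci-Fi: The Matrix  
Sci-Fi: Blade Runner
Sci-Fi: Inception   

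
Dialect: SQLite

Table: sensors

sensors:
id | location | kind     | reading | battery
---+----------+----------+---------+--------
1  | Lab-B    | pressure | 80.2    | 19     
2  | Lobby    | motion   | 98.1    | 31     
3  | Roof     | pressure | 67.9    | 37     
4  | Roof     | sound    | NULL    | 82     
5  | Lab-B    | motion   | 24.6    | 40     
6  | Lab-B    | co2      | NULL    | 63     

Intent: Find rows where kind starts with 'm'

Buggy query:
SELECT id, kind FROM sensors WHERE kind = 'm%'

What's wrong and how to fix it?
Bug: Wildcards only work with LIKE; '=' treats '%' as a literal character

Fix: Use LIKE for wildcard pattern matching

Corrected query:
SELECT id, kind FROM sensors WHERE kind LIKE 'm%'

Result:
id | kind  
---+-------
2  | motion
5  | motion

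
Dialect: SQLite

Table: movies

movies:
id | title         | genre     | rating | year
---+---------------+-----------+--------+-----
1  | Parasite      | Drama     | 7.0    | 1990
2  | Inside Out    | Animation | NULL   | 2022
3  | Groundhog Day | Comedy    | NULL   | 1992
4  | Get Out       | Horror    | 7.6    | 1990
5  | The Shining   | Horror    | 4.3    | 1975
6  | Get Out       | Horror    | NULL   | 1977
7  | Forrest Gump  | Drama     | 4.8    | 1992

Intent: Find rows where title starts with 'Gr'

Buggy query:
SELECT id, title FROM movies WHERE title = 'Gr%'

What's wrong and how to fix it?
Bug: '=' compares the literal string including the % character; pattern matching needs LIKE

Fix: Use LIKE for wildcard pattern matching

Corrected query:
SELECT id, title FROM movies WHERE title LIKE 'Gr%'

Result:
id | title        
---+--------------
3  | Groundhog Day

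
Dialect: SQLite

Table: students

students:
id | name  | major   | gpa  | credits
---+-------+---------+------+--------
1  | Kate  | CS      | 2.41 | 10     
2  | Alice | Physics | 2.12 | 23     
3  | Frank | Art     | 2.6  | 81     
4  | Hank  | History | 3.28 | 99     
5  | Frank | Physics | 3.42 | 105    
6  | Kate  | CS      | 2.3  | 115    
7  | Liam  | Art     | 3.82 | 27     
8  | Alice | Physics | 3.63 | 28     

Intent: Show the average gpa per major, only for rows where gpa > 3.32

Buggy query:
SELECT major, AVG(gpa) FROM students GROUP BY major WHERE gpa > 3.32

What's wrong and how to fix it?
Bug: WHERE cannot follow GROUP BY

Fix: Place WHERE between FROM and GROUP BY

Corrected query:
SELECT major, AVG(gpa) FROM students WHERE gpa > 3.32 GROUP BY major

Result:
major   | AVG(gpa)
--------+---------
Art     | 3.82    
Physics | 3.525   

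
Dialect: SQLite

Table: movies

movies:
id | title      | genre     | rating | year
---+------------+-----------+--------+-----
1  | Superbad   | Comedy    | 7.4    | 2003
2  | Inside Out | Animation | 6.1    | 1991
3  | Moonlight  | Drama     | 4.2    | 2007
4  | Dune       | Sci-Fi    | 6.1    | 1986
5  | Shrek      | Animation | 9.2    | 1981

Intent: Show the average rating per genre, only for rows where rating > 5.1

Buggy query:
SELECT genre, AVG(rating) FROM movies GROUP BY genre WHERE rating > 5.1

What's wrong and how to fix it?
Bug: Row-level WHERE must come before GROUP BY in the clause order

Fix: Move the WHERE clause before GROUP BY

Corrected query:
SELECT genre, AVG(rating) FROM movies WHERE rating > 5.1 GROUP BY genre

Result:
genre     | AVG(rating)
----------+------------
Animation | 7.65       
Comedy    | 7.4        
Sci-Fi    | 6.1        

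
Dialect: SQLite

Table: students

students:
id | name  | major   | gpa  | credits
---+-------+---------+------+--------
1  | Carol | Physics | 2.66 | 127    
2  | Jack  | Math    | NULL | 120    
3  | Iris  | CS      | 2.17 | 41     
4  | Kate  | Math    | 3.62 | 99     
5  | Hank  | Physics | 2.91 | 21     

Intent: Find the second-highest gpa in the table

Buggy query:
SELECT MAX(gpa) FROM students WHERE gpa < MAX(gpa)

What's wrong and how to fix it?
Bug: MAX(gpa) on the right of the comparison is an aggregate-in-WHERE error

Fix: Compute the overall MAX in a subquery, then take MAX of rows below it

Corrected query:
SELECT MAX(gpa) FROM students WHERE gpa < (SELECT MAX(gpa) FROM students)

Result:
MAX(gpa)
--------
2.91    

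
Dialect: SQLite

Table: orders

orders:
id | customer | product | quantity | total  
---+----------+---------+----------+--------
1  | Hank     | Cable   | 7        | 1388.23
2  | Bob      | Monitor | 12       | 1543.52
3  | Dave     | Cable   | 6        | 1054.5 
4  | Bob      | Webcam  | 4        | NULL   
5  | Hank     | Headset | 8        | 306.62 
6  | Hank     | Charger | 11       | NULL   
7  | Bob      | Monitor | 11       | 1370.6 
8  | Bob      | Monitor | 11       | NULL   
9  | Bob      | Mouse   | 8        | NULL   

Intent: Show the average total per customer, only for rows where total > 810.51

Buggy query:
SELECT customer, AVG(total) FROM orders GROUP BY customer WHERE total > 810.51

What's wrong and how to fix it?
Bug: WHERE cannot follow GROUP BY

Fix: Move the WHERE clause before GROUP BY

Corrected query:
SELECT customer, AVG(total) FROM orders WHERE total > 810.51 GROUP BY customer

Result:
customer | AVG(total)
---------+-----------
Bob      | 1457.06   
Dave     | 1054.5    
Hank     | 1388.23   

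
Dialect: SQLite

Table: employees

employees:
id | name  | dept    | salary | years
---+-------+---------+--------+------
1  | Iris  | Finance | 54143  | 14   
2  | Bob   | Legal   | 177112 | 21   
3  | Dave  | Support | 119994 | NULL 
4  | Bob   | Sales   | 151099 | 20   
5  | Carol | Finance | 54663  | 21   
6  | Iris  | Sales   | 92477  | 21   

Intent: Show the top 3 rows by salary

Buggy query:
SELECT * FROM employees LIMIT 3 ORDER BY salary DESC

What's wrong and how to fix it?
Bug: ORDER BY cannot follow LIMIT; LIMIT is the final clause

Fix: Swap the clauses: ORDER BY first, then LIMIT

Corrected query:
SELECT * FROM employees ORDER BY salary DESC LIMIT 3

Result:
id | name | dept    | salary | years
---+------+---------+--------+------
2  | Bob  | Legal   | 177112 | 21   
4  | Bob  | Sales   | 151099 | 20   
3  | Dave | Support | 119994 | NULL 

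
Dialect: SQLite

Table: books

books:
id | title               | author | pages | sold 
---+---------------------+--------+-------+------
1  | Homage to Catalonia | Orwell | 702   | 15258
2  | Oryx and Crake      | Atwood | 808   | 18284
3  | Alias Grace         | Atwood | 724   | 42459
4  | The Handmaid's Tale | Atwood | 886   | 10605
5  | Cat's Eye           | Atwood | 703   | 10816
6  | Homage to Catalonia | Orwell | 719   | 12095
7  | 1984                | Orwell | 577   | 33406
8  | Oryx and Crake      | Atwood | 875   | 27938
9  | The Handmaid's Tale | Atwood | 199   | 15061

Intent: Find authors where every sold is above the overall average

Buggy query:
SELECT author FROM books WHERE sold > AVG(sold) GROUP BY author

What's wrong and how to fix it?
Bug: AVG() is an aggregate; it can't sit directly in WHERE

Fix: Use a subquery for AVG and a HAVING MIN(...) filter so the condition holds for every row in the group

Corrected query:
SELECT author FROM books GROUP BY author HAVING MIN(sold) > (SELECT AVG(sold) FROM books)

Result:
(no rows)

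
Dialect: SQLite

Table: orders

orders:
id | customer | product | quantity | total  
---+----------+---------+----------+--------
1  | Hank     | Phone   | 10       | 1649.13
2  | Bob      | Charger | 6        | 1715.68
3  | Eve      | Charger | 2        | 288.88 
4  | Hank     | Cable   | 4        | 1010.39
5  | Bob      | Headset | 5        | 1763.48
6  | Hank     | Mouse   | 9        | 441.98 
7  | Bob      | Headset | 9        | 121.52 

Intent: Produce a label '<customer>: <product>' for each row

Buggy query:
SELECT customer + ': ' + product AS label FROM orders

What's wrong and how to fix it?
Bug: '+' is numeric addition; on text columns SQLite converts them to 0 instead of concatenating

Fix: Replace + with || to concatenate text

Corrected query:
SELECT customer || ': ' || product AS label FROM orders

Result:
label       
------------
Hank: Phone 
Bob: Charger
Eve: Charger
Hank: Cable 
Bob: Headset
Hank: Mouse 
Bob: Headset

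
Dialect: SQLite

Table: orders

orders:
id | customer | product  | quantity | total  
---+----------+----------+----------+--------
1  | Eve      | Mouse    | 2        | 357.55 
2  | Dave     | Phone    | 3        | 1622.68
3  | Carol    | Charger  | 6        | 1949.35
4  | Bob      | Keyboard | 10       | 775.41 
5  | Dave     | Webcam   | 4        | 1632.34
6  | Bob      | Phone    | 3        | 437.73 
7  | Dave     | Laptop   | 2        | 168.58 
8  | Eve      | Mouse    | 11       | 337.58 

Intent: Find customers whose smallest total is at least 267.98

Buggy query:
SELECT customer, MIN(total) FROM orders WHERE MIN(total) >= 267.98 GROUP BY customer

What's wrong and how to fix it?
Bug: MIN() in WHERE is a misuse of aggregate

Fix: Replace WHERE with HAVING after the GROUP BY

Corrected query:
SELECT customer, MIN(total) FROM orders GROUP BY customer HAVING MIN(total) >= 267.98

Result:
customer | MIN(total)
---------+-----------
Bob      | 437.73    
Carol    | 1949.35   
Eve      | 337.58    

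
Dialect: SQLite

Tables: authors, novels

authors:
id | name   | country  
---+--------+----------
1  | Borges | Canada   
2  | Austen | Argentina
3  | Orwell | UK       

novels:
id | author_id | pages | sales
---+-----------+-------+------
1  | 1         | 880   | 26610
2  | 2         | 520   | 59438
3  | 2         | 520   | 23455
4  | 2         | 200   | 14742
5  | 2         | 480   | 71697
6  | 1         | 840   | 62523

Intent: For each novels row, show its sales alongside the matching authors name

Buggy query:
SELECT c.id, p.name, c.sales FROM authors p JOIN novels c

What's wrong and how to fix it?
Bug: Missing join condition: each novels row is matched to all authors rows instead of just its own

Fix: Add ON c.author_id = p.id to the JOIN

Corrected query:
SELECT c.id, p.name, c.sales FROM authors p JOIN novels c ON c.author_id = p.id

Result:
id | name   | sales
---+--------+------
1  | Borges | 26610
2  | Austen | 59438
3  | Austen | 23455
4  | Austen | 14742
5  | Austen | 71697
6  | Borges | 62523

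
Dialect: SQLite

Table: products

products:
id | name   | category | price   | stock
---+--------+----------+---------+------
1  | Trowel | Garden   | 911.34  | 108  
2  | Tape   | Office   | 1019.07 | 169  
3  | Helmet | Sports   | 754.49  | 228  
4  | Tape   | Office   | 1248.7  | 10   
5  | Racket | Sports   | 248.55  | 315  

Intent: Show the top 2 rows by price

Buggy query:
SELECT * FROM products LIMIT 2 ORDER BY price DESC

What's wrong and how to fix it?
Bug: ORDER BY cannot follow LIMIT; LIMIT is the final clause

Fix: Swap the clauses: ORDER BY first, then LIMIT

Corrected query:
SELECT * FROM products ORDER BY price DESC LIMIT 2

Result:
id | name | category | price   | stock
---+------+----------+---------+------
4  | Tape | Office   | 1248.7  | 10   
2  | Tape | Office   | 1019.07 | 169  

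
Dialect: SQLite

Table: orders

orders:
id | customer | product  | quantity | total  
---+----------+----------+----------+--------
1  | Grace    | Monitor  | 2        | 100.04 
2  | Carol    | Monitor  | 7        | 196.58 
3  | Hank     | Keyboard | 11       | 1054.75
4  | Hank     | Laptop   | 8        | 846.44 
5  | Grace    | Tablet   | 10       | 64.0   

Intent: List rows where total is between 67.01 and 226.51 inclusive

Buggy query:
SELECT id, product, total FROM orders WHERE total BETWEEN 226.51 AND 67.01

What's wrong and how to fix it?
Bug: The bounds are reversed; BETWEEN a AND b requires a <= b to match anything

Fix: Write BETWEEN 67.01 AND 226.51

Corrected query:
SELECT id, product, total FROM orders WHERE total BETWEEN 67.01 AND 226.51

Result:
id | product | total 
---+---------+-------
1  | Monitor | 100.04
2  | Monitor | 196.58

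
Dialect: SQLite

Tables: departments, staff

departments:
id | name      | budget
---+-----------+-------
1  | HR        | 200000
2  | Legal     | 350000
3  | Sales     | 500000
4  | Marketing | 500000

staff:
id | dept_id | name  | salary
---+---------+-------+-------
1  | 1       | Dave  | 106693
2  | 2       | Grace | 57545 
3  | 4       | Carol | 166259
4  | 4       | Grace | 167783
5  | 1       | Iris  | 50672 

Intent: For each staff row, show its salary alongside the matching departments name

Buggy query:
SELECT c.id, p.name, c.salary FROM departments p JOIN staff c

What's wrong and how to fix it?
Bug: JOIN with no ON clause produces a cartesian product; every staff row pairs with every departments row

Fix: Add ON c.dept_id = p.id to the JOIN

Corrected query:
SELECT c.id, p.name, c.salary FROM departments p JOIN staff c ON c.dept_id = p.id

Result:
id | name      | salary
---+-----------+-------
1  | HR        | 106693
2  | Legal     | 57545 
3  | Marketing | 166259
4  | Marketing | 167783
5  | HR        | 50672 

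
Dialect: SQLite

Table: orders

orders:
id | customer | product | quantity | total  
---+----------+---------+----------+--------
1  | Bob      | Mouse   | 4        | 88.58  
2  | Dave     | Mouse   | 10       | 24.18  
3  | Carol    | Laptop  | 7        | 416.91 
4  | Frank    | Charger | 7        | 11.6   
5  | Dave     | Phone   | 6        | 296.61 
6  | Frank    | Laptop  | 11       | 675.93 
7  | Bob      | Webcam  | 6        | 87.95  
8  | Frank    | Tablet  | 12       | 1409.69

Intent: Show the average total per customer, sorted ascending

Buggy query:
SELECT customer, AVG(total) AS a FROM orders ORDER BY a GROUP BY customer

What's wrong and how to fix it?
Bug: GROUP BY must precede ORDER BY

Fix: Move ORDER BY to the end, after GROUP BY

Corrected query:
SELECT customer, AVG(total) AS a FROM orders GROUP BY customer ORDER BY a

Result:
customer | a         
---------+-----------
Bob      | 88.265    
Dave     | 160.395   
Carol    | 416.91    
Frank    | 699.073333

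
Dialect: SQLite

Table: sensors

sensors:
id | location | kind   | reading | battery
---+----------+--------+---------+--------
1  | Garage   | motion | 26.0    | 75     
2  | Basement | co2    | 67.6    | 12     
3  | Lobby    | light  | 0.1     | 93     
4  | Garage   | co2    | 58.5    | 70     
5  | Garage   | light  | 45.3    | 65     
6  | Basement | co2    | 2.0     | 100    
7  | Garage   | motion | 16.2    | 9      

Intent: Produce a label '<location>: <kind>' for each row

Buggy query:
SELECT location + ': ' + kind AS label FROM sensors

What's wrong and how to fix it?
Bug: SQLite uses || for string concatenation; + coerces text to numbers (yielding 0)

Fix: Replace + with || to concatenate text

Corrected query:
SELECT location || ': ' || kind AS label FROM sensors

Result:
label         
--------------
Garage: motion
Basement: co2 
Lobby: light  
Garage: co2   
Garage: light 
Basement: co2 
Garage: motion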